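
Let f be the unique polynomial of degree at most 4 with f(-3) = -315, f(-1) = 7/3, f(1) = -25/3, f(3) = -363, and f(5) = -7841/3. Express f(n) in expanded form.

f(n) = -4n^4 - (1/3)n^3 - 2n^2 - 5n + 3

Using the Lagrange interpolation formula with nodes -3, -1, 1, 3, 5:
  L_0(n) = (n + 1)(n - 1)(n - 3)(n - 5) / 384
  L_1(n) = (n + 3)(n - 1)(n - 3)(n - 5) / -96
  L_2(n) = (n + 3)(n + 1)(n - 3)(n - 5) / 64
  L_3(n) = (n + 3)(n + 1)(n - 1)(n - 5) / -96
  L_4(n) = (n + 3)(n + 1)(n - 1)(n - 3) / 384
Then f(n) = -315·L_0(n) + 7/3·L_1(n) - 25/3·L_2(n) - 363·L_3(n) - 7841/3·L_4(n).
Expanding and collecting terms gives f(n) = -4n⁴ - (1/3)n³ - 2n² - 5n + 3.
Check: f(3) = -363. ✓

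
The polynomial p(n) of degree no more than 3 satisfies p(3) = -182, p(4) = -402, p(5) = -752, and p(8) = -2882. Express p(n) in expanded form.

p(n) = -5n^3 - 5n^2 - 2

Write p(n) = an^3 + bn^2 + cn + d. Substituting each data point gives a linear system:
  27a + 9b + 3c + d = -182
  64a + 16b + 4c + d = -402
  125a + 25b + 5c + d = -752
  512a + 64b + 8c + d = -2882
Solving the system yields a = -5, b = -5, c = 0, d = -2.
So p(n) = -5n³ - 5n² - 2.
Check: p(5) = -752. ✓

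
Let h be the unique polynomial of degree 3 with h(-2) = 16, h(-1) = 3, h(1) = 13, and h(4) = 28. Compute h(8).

-204

Write h(t) = at^3 + bt^2 + ct + d. Substituting each data point gives a linear system:
  -8a + 4b - 2c + d = 16
  -a + b - c + d = 3
  a + b + c + d = 13
  64a + 16b + 4c + d = 28
Solving the system yields a = -1, b = 4, c = 6, d = 4.
So h(t) = -t³ + 4t² + 6t + 4.
Then h(8) = -204.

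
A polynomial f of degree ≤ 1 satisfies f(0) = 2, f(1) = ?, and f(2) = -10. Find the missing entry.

On equispaced nodes a degree-1 polynomial has vanishing second forward difference, so
  f(0) - 2·f(1) + f(2) = 0.
Substituting the known values and solving for f(1):
  -2·f(1) = 8
  f(1) = -4.

-4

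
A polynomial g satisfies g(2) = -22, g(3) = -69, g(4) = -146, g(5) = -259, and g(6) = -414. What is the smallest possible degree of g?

Forward differences of the values at n = 2, 3, 4, 5, 6:
  g  : -22  -69  -146  -259  -414
  Δ  : -47  -77  -113  -155
  Δ^2: -30  -36  -42
  Δ^3: -6  -6
  Δ^4: 0
The third differences are constant (-6) and nonzero, while all higher differences vanish, so the minimal degree is 3.

3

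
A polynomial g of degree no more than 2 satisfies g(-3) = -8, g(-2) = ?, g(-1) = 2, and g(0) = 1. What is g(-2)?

On equispaced nodes a degree-2 polynomial has vanishing third forward difference, so
  - g(-3) + 3·g(-2) - 3·g(-1) + g(0) = 0.
Substituting the known values and solving for g(-2):
  3·g(-2) = -3
  g(-2) = -1.

-1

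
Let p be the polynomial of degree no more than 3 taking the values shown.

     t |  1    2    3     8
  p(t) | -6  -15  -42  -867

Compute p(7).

-570

Using the Lagrange interpolation formula with nodes 1, 2, 3, 8:
  L_0(t) = (t - 2)(t - 3)(t - 8) / -14
  L_1(t) = (t - 1)(t - 3)(t - 8) / 6
  L_2(t) = (t - 1)(t - 2)(t - 8) / -10
  L_3(t) = (t - 1)(t - 2)(t - 3) / 210
Then p(t) = -6·L_0(t) - 15·L_1(t) - 42·L_2(t) - 867·L_3(t).
Expanding and collecting terms gives p(t) = -2t^3 + 3t^2 - 4t - 3.
Evaluating at t = 7: p(7) = -570.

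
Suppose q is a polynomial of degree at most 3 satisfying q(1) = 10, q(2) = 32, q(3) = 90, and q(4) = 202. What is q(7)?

Forward differences of the values at n = 1, 2, 3, 4:
  q  : 10  32  90  202
  Δ  : 22  58  112
  Δ^2: 36  54
  Δ^3: 18
The third differences are constant, confirming degree 3.
Interpolating (Newton forward form) and evaluating at n = 7 gives q(7) = 1042.

1042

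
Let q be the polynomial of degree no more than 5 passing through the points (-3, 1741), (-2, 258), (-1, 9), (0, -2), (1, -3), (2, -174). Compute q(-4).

Forward differences of the values at n = -3, -2, -1, 0, 1, 2:
  q  : 1741  258  9  -2  -3  -174
  Δ  : -1483  -249  -11  -1  -171
  Δ^2: 1234  238  10  -170
  Δ^3: -996  -228  -180
  Δ^4: 768  48
  Δ^5: -720
The fifth differences are constant, confirming degree 5.
Interpolating (Newton forward form) and evaluating at n = -4 gives q(-4) = 6942.

6942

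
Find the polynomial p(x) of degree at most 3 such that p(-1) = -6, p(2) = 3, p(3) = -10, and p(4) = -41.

Using the Lagrange interpolation formula with nodes -1, 2, 3, 4:
  L_0(x) = (x - 2)(x - 3)(x - 4) / -60
  L_1(x) = (x + 1)(x - 3)(x - 4) / 6
  L_2(x) = (x + 1)(x - 2)(x - 4) / -4
  L_3(x) = (x + 1)(x - 2)(x - 3) / 10
Then p(x) = -6·L_0(x) + 3·L_1(x) - 10·L_2(x) - 41·L_3(x).
Expanding and collecting terms gives p(x) = -x^3 + 6x - 1.
Check: p(-1) = -6. ✓

p(x) = -x^3 + 6x - 1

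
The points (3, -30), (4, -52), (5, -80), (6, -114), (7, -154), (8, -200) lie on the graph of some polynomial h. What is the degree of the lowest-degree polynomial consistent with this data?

Forward differences of the values at n = 3, 4, 5, 6, 7, 8:
  h  : -30  -52  -80  -114  -154  -200
  Δ  : -22  -28  -34  -40  -46
  Δ^2: -6  -6  -6  -6
  Δ^3: 0  0  0
  Δ^4: 0  0
  Δ^5: 0
The second differences are constant (-6) and nonzero, while all higher differences vanish, so the minimal degree is 2.

2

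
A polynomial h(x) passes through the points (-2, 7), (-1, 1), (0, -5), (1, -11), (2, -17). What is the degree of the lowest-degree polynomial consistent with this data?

1

Forward differences of the values at x = -2, -1, 0, 1, 2:
  h  : 7  1  -5  -11  -17
  Δ  : -6  -6  -6  -6
  Δ^2: 0  0  0
  Δ^3: 0  0
  Δ^4: 0
The first differences are constant (-6) and nonzero, while all higher differences vanish, so the minimal degree is 1.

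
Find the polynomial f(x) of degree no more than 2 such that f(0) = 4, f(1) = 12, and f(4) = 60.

Write f(x) = ax^2 + bx + c. Substituting each data point gives a linear system:
  c = 4
  a + b + c = 12
  16a + 4b + c = 60
Solving the system yields a = 2, b = 6, c = 4.
So f(x) = 2x² + 6x + 4.
Check: f(0) = 4. ✓

f(x) = 2x^2 + 6x + 4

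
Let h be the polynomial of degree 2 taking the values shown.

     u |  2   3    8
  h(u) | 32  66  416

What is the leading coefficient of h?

Write h(u) = au^2 + bu + c. Substituting each data point gives a linear system:
  4a + 2b + c = 32
  9a + 3b + c = 66
  64a + 8b + c = 416
Solving the system yields a = 6, b = 4, c = 0.
So h(u) = 6u^2 + 4u.
The leading coefficient is 6.

6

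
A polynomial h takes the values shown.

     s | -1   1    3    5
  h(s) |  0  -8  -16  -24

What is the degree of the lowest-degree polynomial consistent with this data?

Forward differences of the values at s = -1, 1, 3, 5:
  h  : 0  -8  -16  -24
  Δ  : -8  -8  -8
  Δ^2: 0  0
  Δ^3: 0
The first differences are constant (-8) and nonzero, while all higher differences vanish, so the minimal degree is 1.

1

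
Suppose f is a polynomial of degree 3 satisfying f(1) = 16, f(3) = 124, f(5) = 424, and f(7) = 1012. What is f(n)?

Using the Lagrange interpolation formula with nodes 1, 3, 5, 7:
  L_0(n) = (n - 3)(n - 5)(n - 7) / -48
  L_1(n) = (n - 1)(n - 5)(n - 7) / 16
  L_2(n) = (n - 1)(n - 3)(n - 7) / -16
  L_3(n) = (n - 1)(n - 3)(n - 5) / 48
Then f(n) = 16·L_0(n) + 124·L_1(n) + 424·L_2(n) + 1012·L_3(n).
Expanding and collecting terms gives f(n) = 2n^3 + 6n^2 + 4n + 4.
Check: f(3) = 124. ✓

f(n) = 2n^3 + 6n^2 + 4n + 4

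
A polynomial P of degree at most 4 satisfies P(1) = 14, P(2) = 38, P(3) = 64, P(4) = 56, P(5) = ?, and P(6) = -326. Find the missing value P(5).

On equispaced nodes a degree-4 polynomial has vanishing fifth forward difference, so
  - P(1) + 5·P(2) - 10·P(3) + 10·P(4) - 5·P(5) + P(6) = 0.
Substituting the known values and solving for P(5):
  -5·P(5) = 230
  P(5) = -46.

-46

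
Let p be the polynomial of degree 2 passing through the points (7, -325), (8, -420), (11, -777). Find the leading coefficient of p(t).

-6

Write p(t) = at^2 + bt + c. Substituting each data point gives a linear system:
  49a + 7b + c = -325
  64a + 8b + c = -420
  121a + 11b + c = -777
Solving the system yields a = -6, b = -5, c = 4.
So p(t) = -6t^2 - 5t + 4.
The leading coefficient is -6.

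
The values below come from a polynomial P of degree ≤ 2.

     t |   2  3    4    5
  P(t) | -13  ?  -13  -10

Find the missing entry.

The 3 known points determine the degree-2 polynomial uniquely.
Write P(t) = at^2 + bt + c. Substituting each data point gives a linear system:
  4a + 2b + c = -13
  16a + 4b + c = -13
  25a + 5b + c = -10
Solving the system yields a = 1, b = -6, c = -5.
So P(t) = t^2 - 6t - 5.
Then P(3) = -14.

-14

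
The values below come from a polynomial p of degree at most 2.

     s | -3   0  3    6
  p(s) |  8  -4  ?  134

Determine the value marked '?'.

38

The 3 known points determine the degree-2 polynomial uniquely.
Write p(s) = as^2 + bs + c. Substituting each data point gives a linear system:
  9a - 3b + c = 8
  c = -4
  36a + 6b + c = 134
Solving the system yields a = 3, b = 5, c = -4.
So p(s) = 3s² + 5s - 4.
Then p(3) = 38.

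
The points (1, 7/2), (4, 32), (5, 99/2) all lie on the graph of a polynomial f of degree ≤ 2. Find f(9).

319/2

Using the Lagrange interpolation formula with nodes 1, 4, 5:
  L_0(x) = (x - 4)(x - 5) / 12
  L_1(x) = (x - 1)(x - 5) / -3
  L_2(x) = (x - 1)(x - 4) / 4
Then f(x) = 7/2·L_0(x) + 32·L_1(x) + 99/2·L_2(x).
Expanding and collecting terms gives f(x) = 2x^2 - (1/2)x + 2.
Evaluating at x = 9: f(9) = 319/2.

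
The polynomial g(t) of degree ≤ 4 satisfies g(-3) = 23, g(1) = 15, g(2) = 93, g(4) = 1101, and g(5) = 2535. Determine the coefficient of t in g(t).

6

Write g(t) = at^4 + bt^3 + ct^2 + dt + e. Substituting each data point gives a linear system:
  81a - 27b + 9c - 3d + e = 23
  a + b + c + d + e = 15
  16a + 8b + 4c + 2d + e = 93
  256a + 64b + 16c + 4d + e = 1101
  625a + 125b + 25c + 5d + e = 2535
Solving the system yields a = 3, b = 6, c = -5, d = 6, e = 5.
So g(t) = 3t⁴ + 6t³ - 5t² + 6t + 5.
The coefficient of t is 6.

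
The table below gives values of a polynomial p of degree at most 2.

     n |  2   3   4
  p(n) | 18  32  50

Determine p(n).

p(n) = 2n^2 + 4n + 2

Write p(n) = an^2 + bn + c. Substituting each data point gives a linear system:
  4a + 2b + c = 18
  9a + 3b + c = 32
  16a + 4b + c = 50
Solving the system yields a = 2, b = 4, c = 2.
So p(n) = 2n^2 + 4n + 2.
Check: p(2) = 18. ✓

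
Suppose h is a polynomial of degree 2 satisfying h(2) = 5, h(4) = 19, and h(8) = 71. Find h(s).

h(s) = s^2 + s - 1

Write h(s) = as^2 + bs + c. Substituting each data point gives a linear system:
  4a + 2b + c = 5
  16a + 4b + c = 19
  64a + 8b + c = 71
Solving the system yields a = 1, b = 1, c = -1.
So h(s) = s^2 + s - 1.
Check: h(2) = 5. ✓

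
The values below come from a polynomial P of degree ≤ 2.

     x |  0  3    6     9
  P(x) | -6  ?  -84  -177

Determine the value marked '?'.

-27

On equispaced nodes a degree-2 polynomial has vanishing third forward difference, so
  - P(0) + 3·P(3) - 3·P(6) + P(9) = 0.
Substituting the known values and solving for P(3):
  3·P(3) = -81
  P(3) = -27.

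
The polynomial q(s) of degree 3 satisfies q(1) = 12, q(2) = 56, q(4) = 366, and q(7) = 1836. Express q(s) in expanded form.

q(s) = 5s^3 + 2s^2 + 3s + 2

Using the Lagrange interpolation formula with nodes 1, 2, 4, 7:
  L_0(s) = (s - 2)(s - 4)(s - 7) / -18
  L_1(s) = (s - 1)(s - 4)(s - 7) / 10
  L_2(s) = (s - 1)(s - 2)(s - 7) / -18
  L_3(s) = (s - 1)(s - 2)(s - 4) / 90
Then q(s) = 12·L_0(s) + 56·L_1(s) + 366·L_2(s) + 1836·L_3(s).
Expanding and collecting terms gives q(s) = 5s^3 + 2s^2 + 3s + 2.
Check: q(7) = 1836. ✓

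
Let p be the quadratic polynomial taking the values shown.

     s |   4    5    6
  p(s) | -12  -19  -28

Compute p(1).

-3

Forward differences of the values at s = 4, 5, 6:
  p  : -12  -19  -28
  Δ  : -7  -9
  Δ^2: -2
The second differences are constant, confirming degree 2.
Interpolating (Newton forward form) and evaluating at s = 1 gives p(1) = -3.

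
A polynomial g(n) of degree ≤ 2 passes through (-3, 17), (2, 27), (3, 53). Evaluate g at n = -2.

Using the Lagrange interpolation formula with nodes -3, 2, 3:
  L_0(n) = (n - 2)(n - 3) / 30
  L_1(n) = (n + 3)(n - 3) / -5
  L_2(n) = (n + 3)(n - 2) / 6
Then g(n) = 17·L_0(n) + 27·L_1(n) + 53·L_2(n).
Expanding and collecting terms gives g(n) = 4n^2 + 6n - 1.
Evaluating at n = -2: g(-2) = 3.

3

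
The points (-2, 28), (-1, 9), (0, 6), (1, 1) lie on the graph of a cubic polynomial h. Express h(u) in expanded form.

h(u) = -3u^3 - u^2 - u + 6

Using the Lagrange interpolation formula with nodes -2, -1, 0, 1:
  L_0(u) = (u + 1)u(u - 1) / -6
  L_1(u) = (u + 2)u(u - 1) / 2
  L_2(u) = (u + 2)(u + 1)(u - 1) / -2
  L_3(u) = (u + 2)(u + 1)u / 6
Then h(u) = 28·L_0(u) + 9·L_1(u) + 6·L_2(u) + 1·L_3(u).
Expanding and collecting terms gives h(u) = -3u^3 - u^2 - u + 6.
Check: h(1) = 1. ✓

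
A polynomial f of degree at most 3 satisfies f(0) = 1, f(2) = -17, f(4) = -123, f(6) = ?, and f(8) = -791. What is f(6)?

The 4 known points determine the degree-3 polynomial uniquely.
Write f(t) = at^3 + bt^2 + ct + d. Substituting each data point gives a linear system:
  d = 1
  8a + 4b + 2c + d = -17
  64a + 16b + 4c + d = -123
  512a + 64b + 8c + d = -791
Solving the system yields a = -1, b = -5, c = 5, d = 1.
So f(t) = -t³ - 5t² + 5t + 1.
Then f(6) = -365.

-365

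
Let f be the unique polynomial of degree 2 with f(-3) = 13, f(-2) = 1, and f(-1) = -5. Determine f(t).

Write f(t) = at^2 + bt + c. Substituting each data point gives a linear system:
  9a - 3b + c = 13
  4a - 2b + c = 1
  a - b + c = -5
Solving the system yields a = 3, b = 3, c = -5.
So f(t) = 3t² + 3t - 5.
Check: f(-1) = -5. ✓

f(t) = 3t^2 + 3t - 5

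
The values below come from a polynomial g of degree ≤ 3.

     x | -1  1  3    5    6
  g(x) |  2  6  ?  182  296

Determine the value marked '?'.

50

The 4 known points determine the degree-3 polynomial uniquely.
Write g(x) = ax^3 + bx^2 + cx + d. Substituting each data point gives a linear system:
  -a + b - c + d = 2
  a + b + c + d = 6
  125a + 25b + 5c + d = 182
  216a + 36b + 6c + d = 296
Solving the system yields a = 1, b = 2, c = 1, d = 2.
So g(x) = x³ + 2x² + x + 2.
Then g(3) = 50.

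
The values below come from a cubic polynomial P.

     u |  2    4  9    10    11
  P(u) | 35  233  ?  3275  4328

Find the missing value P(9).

2408

The 4 known points determine the degree-3 polynomial uniquely.
Write P(u) = au^3 + bu^2 + cu + d. Substituting each data point gives a linear system:
  8a + 4b + 2c + d = 35
  64a + 16b + 4c + d = 233
  1000a + 100b + 10c + d = 3275
  1331a + 121b + 11c + d = 4328
Solving the system yields a = 3, b = 3, c = -3, d = 5.
So P(u) = 3u^3 + 3u^2 - 3u + 5.
Then P(9) = 2408.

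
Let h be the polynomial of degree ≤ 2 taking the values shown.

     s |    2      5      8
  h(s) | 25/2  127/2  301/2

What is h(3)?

51/2

Write h(s) = as^2 + bs + c. Substituting each data point gives a linear system:
  4a + 2b + c = 25/2
  25a + 5b + c = 127/2
  64a + 8b + c = 301/2
Solving the system yields a = 2, b = 3, c = -3/2.
So h(s) = 2s^2 + 3s - 3/2.
Then h(3) = 51/2.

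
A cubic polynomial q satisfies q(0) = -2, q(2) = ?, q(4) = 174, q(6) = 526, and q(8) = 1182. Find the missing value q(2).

30

The 4 known points determine the degree-3 polynomial uniquely.
Write q(s) = as^3 + bs^2 + cs + d. Substituting each data point gives a linear system:
  d = -2
  64a + 16b + 4c + d = 174
  216a + 36b + 6c + d = 526
  512a + 64b + 8c + d = 1182
Solving the system yields a = 2, b = 2, c = 4, d = -2.
So q(s) = 2s^3 + 2s^2 + 4s - 2.
Then q(2) = 30.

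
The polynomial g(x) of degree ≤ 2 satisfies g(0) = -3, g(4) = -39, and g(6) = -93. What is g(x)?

Using the Lagrange interpolation formula with nodes 0, 4, 6:
  L_0(x) = (x - 4)(x - 6) / 24
  L_1(x) = x(x - 6) / -8
  L_2(x) = x(x - 4) / 12
Then g(x) = -3·L_0(x) - 39·L_1(x) - 93·L_2(x).
Expanding and collecting terms gives g(x) = -3x² + 3x - 3.
Check: g(4) = -39. ✓

g(x) = -3x^2 + 3x - 3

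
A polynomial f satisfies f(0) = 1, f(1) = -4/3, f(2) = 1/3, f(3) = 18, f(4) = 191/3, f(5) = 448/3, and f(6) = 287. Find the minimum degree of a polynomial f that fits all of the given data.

Forward differences of the values at s = 0, 1, 2, 3, 4, 5, 6:
  f  : 1  -4/3  1/3  18  191/3  448/3  287
  Δ  : -7/3  5/3  53/3  137/3  257/3  413/3
  Δ^2: 4  16  28  40  52
  Δ^3: 12  12  12  12
  Δ^4: 0  0  0
  Δ^5: 0  0
  Δ^6: 0
The third differences are constant (12) and nonzero, while all higher differences vanish, so the minimal degree is 3.

3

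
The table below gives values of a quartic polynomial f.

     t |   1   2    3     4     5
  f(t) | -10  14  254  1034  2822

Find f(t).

f(t) = 6t^4 - 6t^3 - 6t^2 - 6t + 2

Using the Lagrange interpolation formula with nodes 1, 2, 3, 4, 5:
  L_0(t) = (t - 2)(t - 3)(t - 4)(t - 5) / 24
  L_1(t) = (t - 1)(t - 3)(t - 4)(t - 5) / -6
  L_2(t) = (t - 1)(t - 2)(t - 4)(t - 5) / 4
  L_3(t) = (t - 1)(t - 2)(t - 3)(t - 5) / -6
  L_4(t) = (t - 1)(t - 2)(t - 3)(t - 4) / 24
Then f(t) = -10·L_0(t) + 14·L_1(t) + 254·L_2(t) + 1034·L_3(t) + 2822·L_4(t).
Expanding and collecting terms gives f(t) = 6t⁴ - 6t³ - 6t² - 6t + 2.
Check: f(3) = 254. ✓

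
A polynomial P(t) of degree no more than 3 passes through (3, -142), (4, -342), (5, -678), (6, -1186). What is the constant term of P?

2

Write P(t) = at^3 + bt^2 + ct + d. Substituting each data point gives a linear system:
  27a + 9b + 3c + d = -142
  64a + 16b + 4c + d = -342
  125a + 25b + 5c + d = -678
  216a + 36b + 6c + d = -1186
Solving the system yields a = -6, b = 4, c = -6, d = 2.
So P(t) = -6t³ + 4t² - 6t + 2.
The constant term is 2.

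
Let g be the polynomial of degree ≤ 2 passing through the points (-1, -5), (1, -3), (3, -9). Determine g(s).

g(s) = -s^2 + s - 3

Write g(s) = as^2 + bs + c. Substituting each data point gives a linear system:
  a - b + c = -5
  a + b + c = -3
  9a + 3b + c = -9
Solving the system yields a = -1, b = 1, c = -3.
So g(s) = -s² + s - 3.
Check: g(3) = -9. ✓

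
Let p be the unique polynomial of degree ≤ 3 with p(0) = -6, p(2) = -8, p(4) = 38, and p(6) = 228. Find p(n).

p(n) = 2n^3 - 6n^2 + 3n - 6

Write p(n) = an^3 + bn^2 + cn + d. Substituting each data point gives a linear system:
  d = -6
  8a + 4b + 2c + d = -8
  64a + 16b + 4c + d = 38
  216a + 36b + 6c + d = 228
Solving the system yields a = 2, b = -6, c = 3, d = -6.
So p(n) = 2n^3 - 6n^2 + 3n - 6.
Check: p(6) = 228. ✓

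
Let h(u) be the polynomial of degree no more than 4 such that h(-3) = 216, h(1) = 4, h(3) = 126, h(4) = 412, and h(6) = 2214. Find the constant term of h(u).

Write h(u) = au^4 + bu^3 + cu^2 + du + e. Substituting each data point gives a linear system:
  81a - 27b + 9c - 3d + e = 216
  a + b + c + d + e = 4
  81a + 27b + 9c + 3d + e = 126
  256a + 64b + 16c + 4d + e = 412
  1296a + 216b + 36c + 6d + e = 2214
Solving the system yields a = 2, b = -2, c = 1, d = 3, e = 0.
So h(u) = 2u^4 - 2u^3 + u^2 + 3u.
The constant term is 0.

0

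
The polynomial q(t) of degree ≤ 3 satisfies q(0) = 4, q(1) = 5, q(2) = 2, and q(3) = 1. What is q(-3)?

Forward differences of the values at t = 0, 1, 2, 3:
  q  : 4  5  2  1
  Δ  : 1  -3  -1
  Δ^2: -4  2
  Δ^3: 6
The third differences are constant, confirming degree 3.
Interpolating (Newton forward form) and evaluating at t = -3 gives q(-3) = -83.

-83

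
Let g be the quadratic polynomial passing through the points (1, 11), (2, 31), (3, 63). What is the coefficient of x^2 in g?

Write g(x) = ax^2 + bx + c. Substituting each data point gives a linear system:
  a + b + c = 11
  4a + 2b + c = 31
  9a + 3b + c = 63
Solving the system yields a = 6, b = 2, c = 3.
So g(x) = 6x^2 + 2x + 3.
The leading coefficient is 6.

6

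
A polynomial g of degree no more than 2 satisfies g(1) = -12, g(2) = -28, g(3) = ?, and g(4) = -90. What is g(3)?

-54

The 3 known points determine the degree-2 polynomial uniquely.
Write g(n) = an^2 + bn + c. Substituting each data point gives a linear system:
  a + b + c = -12
  4a + 2b + c = -28
  16a + 4b + c = -90
Solving the system yields a = -5, b = -1, c = -6.
So g(n) = -5n² - n - 6.
Then g(3) = -54.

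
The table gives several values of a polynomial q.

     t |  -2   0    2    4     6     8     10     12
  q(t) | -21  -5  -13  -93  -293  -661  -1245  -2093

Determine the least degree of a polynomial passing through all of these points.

Forward differences of the values at t = -2, 0, 2, 4, 6, 8, 10, 12:
  q  : -21  -5  -13  -93  -293  -661  -1245  -2093
  Δ  : 16  -8  -80  -200  -368  -584  -848
  Δ^2: -24  -72  -120  -168  -216  -264
  Δ^3: -48  -48  -48  -48  -48
  Δ^4: 0  0  0  0
  Δ^5: 0  0  0
  Δ^6: 0  0
  Δ^7: 0
The third differences are constant (-48) and nonzero, while all higher differences vanish, so the minimal degree is 3.

3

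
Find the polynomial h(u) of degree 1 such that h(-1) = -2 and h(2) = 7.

Write h(u) = au + b. Substituting each data point gives a linear system:
  -a + b = -2
  2a + b = 7
Solving the system yields a = 3, b = 1.
So h(u) = 3u + 1.
Check: h(-1) = -2. ✓

h(u) = 3u + 1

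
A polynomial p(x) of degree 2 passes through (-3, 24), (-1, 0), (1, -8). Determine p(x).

Using the Lagrange interpolation formula with nodes -3, -1, 1:
  L_0(x) = (x + 1)(x - 1) / 8
  L_1(x) = (x + 3)(x - 1) / -4
  L_2(x) = (x + 3)(x + 1) / 8
Then p(x) = 24·L_0(x) + 0·L_1(x) - 8·L_2(x).
Expanding and collecting terms gives p(x) = 2x^2 - 4x - 6.
Check: p(1) = -8. ✓

p(x) = 2x^2 - 4x - 6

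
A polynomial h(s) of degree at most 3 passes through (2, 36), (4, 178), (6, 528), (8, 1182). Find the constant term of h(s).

6

Write h(s) = as^3 + bs^2 + cs + d. Substituting each data point gives a linear system:
  8a + 4b + 2c + d = 36
  64a + 16b + 4c + d = 178
  216a + 36b + 6c + d = 528
  512a + 64b + 8c + d = 1182
Solving the system yields a = 2, b = 2, c = 3, d = 6.
So h(s) = 2s³ + 2s² + 3s + 6.
The constant term is 6.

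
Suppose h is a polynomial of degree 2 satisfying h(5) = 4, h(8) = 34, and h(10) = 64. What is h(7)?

Write h(u) = au^2 + bu + c. Substituting each data point gives a linear system:
  25a + 5b + c = 4
  64a + 8b + c = 34
  100a + 10b + c = 64
Solving the system yields a = 1, b = -3, c = -6.
So h(u) = u^2 - 3u - 6.
Then h(7) = 22.

22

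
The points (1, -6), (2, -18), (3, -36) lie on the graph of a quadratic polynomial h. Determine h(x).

Write h(x) = ax^2 + bx + c. Substituting each data point gives a linear system:
  a + b + c = -6
  4a + 2b + c = -18
  9a + 3b + c = -36
Solving the system yields a = -3, b = -3, c = 0.
So h(x) = -3x² - 3x.
Check: h(3) = -36. ✓

h(x) = -3x^2 - 3x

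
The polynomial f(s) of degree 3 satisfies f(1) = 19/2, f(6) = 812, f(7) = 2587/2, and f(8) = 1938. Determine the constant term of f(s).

2

Write f(s) = as^3 + bs^2 + cs + d. Substituting each data point gives a linear system:
  a + b + c + d = 19/2
  216a + 36b + 6c + d = 812
  343a + 49b + 7c + d = 2587/2
  512a + 64b + 8c + d = 1938
Solving the system yields a = 4, b = -5/2, c = 6, d = 2.
So f(s) = 4s^3 - (5/2)s^2 + 6s + 2.
The constant term is 2.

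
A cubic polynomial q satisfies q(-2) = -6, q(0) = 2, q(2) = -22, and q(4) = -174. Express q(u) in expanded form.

Using the Lagrange interpolation formula with nodes -2, 0, 2, 4:
  L_0(u) = u(u - 2)(u - 4) / -48
  L_1(u) = (u + 2)(u - 2)(u - 4) / 16
  L_2(u) = (u + 2)u(u - 4) / -16
  L_3(u) = (u + 2)u(u - 2) / 48
Then q(u) = -6·L_0(u) + 2·L_1(u) - 22·L_2(u) - 174·L_3(u).
Expanding and collecting terms gives q(u) = -2u³ - 4u² + 4u + 2.
Check: q(2) = -22. ✓

q(u) = -2u^3 - 4u^2 + 4u + 2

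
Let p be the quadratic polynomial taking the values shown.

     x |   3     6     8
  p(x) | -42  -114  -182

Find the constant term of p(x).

Write p(x) = ax^2 + bx + c. Substituting each data point gives a linear system:
  9a + 3b + c = -42
  36a + 6b + c = -114
  64a + 8b + c = -182
Solving the system yields a = -2, b = -6, c = -6.
So p(x) = -2x^2 - 6x - 6.
The constant term is -6.

-6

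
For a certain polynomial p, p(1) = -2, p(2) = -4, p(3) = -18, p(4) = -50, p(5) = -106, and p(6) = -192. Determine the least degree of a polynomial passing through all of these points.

3

Forward differences of the values at s = 1, 2, 3, 4, 5, 6:
  p  : -2  -4  -18  -50  -106  -192
  Δ  : -2  -14  -32  -56  -86
  Δ^2: -12  -18  -24  -30
  Δ^3: -6  -6  -6
  Δ^4: 0  0
  Δ^5: 0
The third differences are constant (-6) and nonzero, while all higher differences vanish, so the minimal degree is 3.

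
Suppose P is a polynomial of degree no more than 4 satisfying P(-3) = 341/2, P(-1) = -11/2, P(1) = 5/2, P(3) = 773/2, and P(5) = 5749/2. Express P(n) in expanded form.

P(n) = 4n^4 + 4n^3 - 5n^2 - 1/2

Write P(n) = an^4 + bn^3 + cn^2 + dn + e. Substituting each data point gives a linear system:
  81a - 27b + 9c - 3d + e = 341/2
  a - b + c - d + e = -11/2
  a + b + c + d + e = 5/2
  81a + 27b + 9c + 3d + e = 773/2
  625a + 125b + 25c + 5d + e = 5749/2
Solving the system yields a = 4, b = 4, c = -5, d = 0, e = -1/2.
So P(n) = 4n^4 + 4n^3 - 5n^2 - 1/2.
Check: P(5) = 5749/2. ✓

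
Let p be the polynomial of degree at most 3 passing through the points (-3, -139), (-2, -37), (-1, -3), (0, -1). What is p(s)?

p(s) = 6s^3 + 2s^2 - 2s - 1

Write p(s) = as^3 + bs^2 + cs + d. Substituting each data point gives a linear system:
  -27a + 9b - 3c + d = -139
  -8a + 4b - 2c + d = -37
  -a + b - c + d = -3
  d = -1
Solving the system yields a = 6, b = 2, c = -2, d = -1.
So p(s) = 6s^3 + 2s^2 - 2s - 1.
Check: p(0) = -1. ✓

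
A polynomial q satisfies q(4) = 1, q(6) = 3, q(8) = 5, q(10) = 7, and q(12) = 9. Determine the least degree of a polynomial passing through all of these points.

Forward differences of the values at t = 4, 6, 8, 10, 12:
  q  : 1  3  5  7  9
  Δ  : 2  2  2  2
  Δ^2: 0  0  0
  Δ^3: 0  0
  Δ^4: 0
The first differences are constant (2) and nonzero, while all higher differences vanish, so the minimal degree is 1.

1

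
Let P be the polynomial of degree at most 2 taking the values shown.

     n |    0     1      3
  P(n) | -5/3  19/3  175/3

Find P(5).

475/3

Write P(n) = an^2 + bn + c. Substituting each data point gives a linear system:
  c = -5/3
  a + b + c = 19/3
  9a + 3b + c = 175/3
Solving the system yields a = 6, b = 2, c = -5/3.
So P(n) = 6n² + 2n - 5/3.
Then P(5) = 475/3.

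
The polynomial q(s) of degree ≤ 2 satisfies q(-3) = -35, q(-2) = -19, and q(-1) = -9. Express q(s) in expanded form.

Write q(s) = as^2 + bs + c. Substituting each data point gives a linear system:
  9a - 3b + c = -35
  4a - 2b + c = -19
  a - b + c = -9
Solving the system yields a = -3, b = 1, c = -5.
So q(s) = -3s² + s - 5.
Check: q(-1) = -9. ✓

q(s) = -3s^2 + s - 5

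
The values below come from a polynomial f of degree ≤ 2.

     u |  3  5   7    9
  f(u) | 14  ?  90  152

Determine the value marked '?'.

On equispaced nodes a degree-2 polynomial has vanishing third forward difference, so
  - f(3) + 3·f(5) - 3·f(7) + f(9) = 0.
Substituting the known values and solving for f(5):
  3·f(5) = 132
  f(5) = 44.

44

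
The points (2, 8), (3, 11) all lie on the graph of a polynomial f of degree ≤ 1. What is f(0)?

2

Write f(s) = as + b. Substituting each data point gives a linear system:
  2a + b = 8
  3a + b = 11
Solving the system yields a = 3, b = 2.
So f(s) = 3s + 2.
Then f(0) = 2.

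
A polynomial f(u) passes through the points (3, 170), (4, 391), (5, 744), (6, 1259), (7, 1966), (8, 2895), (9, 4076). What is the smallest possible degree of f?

3

Forward differences of the values at u = 3, 4, 5, 6, 7, 8, 9:
  f  : 170  391  744  1259  1966  2895  4076
  Δ  : 221  353  515  707  929  1181
  Δ^2: 132  162  192  222  252
  Δ^3: 30  30  30  30
  Δ^4: 0  0  0
  Δ^5: 0  0
  Δ^6: 0
The third differences are constant (30) and nonzero, while all higher differences vanish, so the minimal degree is 3.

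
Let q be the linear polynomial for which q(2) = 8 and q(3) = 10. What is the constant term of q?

4

Write q(x) = ax + b. Substituting each data point gives a linear system:
  2a + b = 8
  3a + b = 10
Solving the system yields a = 2, b = 4.
So q(x) = 2x + 4.
The constant term is 4.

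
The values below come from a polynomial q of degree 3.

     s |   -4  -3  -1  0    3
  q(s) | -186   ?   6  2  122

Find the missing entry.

-64

The 4 known points determine the degree-3 polynomial uniquely.
Write q(s) = as^3 + bs^2 + cs + d. Substituting each data point gives a linear system:
  -64a + 16b - 4c + d = -186
  -a + b - c + d = 6
  d = 2
  27a + 9b + 3c + d = 122
Solving the system yields a = 4, b = 3, c = -5, d = 2.
So q(s) = 4s^3 + 3s^2 - 5s + 2.
Then q(-3) = -64.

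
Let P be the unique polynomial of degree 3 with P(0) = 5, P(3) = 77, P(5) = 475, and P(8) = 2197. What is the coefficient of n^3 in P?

Write P(n) = an^3 + bn^2 + cn + d. Substituting each data point gives a linear system:
  d = 5
  27a + 9b + 3c + d = 77
  125a + 25b + 5c + d = 475
  512a + 64b + 8c + d = 2197
Solving the system yields a = 5, b = -5, c = -6, d = 5.
So P(n) = 5n³ - 5n² - 6n + 5.
The leading coefficient is 5.

5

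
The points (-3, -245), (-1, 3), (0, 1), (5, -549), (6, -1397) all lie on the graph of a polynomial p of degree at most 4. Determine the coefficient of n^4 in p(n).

-2

Write p(n) = an^4 + bn^3 + cn^2 + dn + e. Substituting each data point gives a linear system:
  81a - 27b + 9c - 3d + e = -245
  a - b + c - d + e = 3
  e = 1
  625a + 125b + 25c + 5d + e = -549
  1296a + 216b + 36c + 6d + e = -1397
Solving the system yields a = -2, b = 5, c = 4, d = -5, e = 1.
So p(n) = -2n^4 + 5n^3 + 4n^2 - 5n + 1.
The leading coefficient is -2.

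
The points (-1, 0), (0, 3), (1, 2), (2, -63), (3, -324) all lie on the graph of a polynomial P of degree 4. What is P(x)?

Write P(x) = ax^4 + bx^3 + cx^2 + dx + e. Substituting each data point gives a linear system:
  a - b + c - d + e = 0
  e = 3
  a + b + c + d + e = 2
  16a + 8b + 4c + 2d + e = -63
  81a + 27b + 9c + 3d + e = -324
Solving the system yields a = -3, b = -4, c = 1, d = 5, e = 3.
So P(x) = -3x^4 - 4x^3 + x^2 + 5x + 3.
Check: P(0) = 3. ✓

P(x) = -3x^4 - 4x^3 + x^2 + 5x + 3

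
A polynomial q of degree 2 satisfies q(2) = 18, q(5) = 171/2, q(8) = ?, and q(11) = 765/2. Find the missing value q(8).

207

On equispaced nodes a degree-2 polynomial has vanishing third forward difference, so
  - q(2) + 3·q(5) - 3·q(8) + q(11) = 0.
Substituting the known values and solving for q(8):
  -3·q(8) = -621
  q(8) = 207.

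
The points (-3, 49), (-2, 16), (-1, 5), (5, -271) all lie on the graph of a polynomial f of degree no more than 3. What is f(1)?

1

Using the Lagrange interpolation formula with nodes -3, -2, -1, 5:
  L_0(u) = (u + 2)(u + 1)(u - 5) / -16
  L_1(u) = (u + 3)(u + 1)(u - 5) / 7
  L_2(u) = (u + 3)(u + 2)(u - 5) / -12
  L_3(u) = (u + 3)(u + 2)(u + 1) / 336
Then f(u) = 49·L_0(u) + 16·L_1(u) + 5·L_2(u) - 271·L_3(u).
Expanding and collecting terms gives f(u) = -2u^3 - u^2 + 4.
Evaluating at u = 1: f(1) = 1.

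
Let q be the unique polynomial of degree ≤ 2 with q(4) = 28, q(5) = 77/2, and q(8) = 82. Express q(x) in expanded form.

Write q(x) = ax^2 + bx + c. Substituting each data point gives a linear system:
  16a + 4b + c = 28
  25a + 5b + c = 77/2
  64a + 8b + c = 82
Solving the system yields a = 1, b = 3/2, c = 6.
So q(x) = x^2 + (3/2)x + 6.
Check: q(5) = 77/2. ✓

q(x) = x^2 + (3/2)x + 6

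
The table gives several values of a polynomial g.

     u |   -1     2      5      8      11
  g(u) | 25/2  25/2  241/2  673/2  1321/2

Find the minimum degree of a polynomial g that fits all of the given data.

Forward differences of the values at u = -1, 2, 5, 8, 11:
  g  : 25/2  25/2  241/2  673/2  1321/2
  Δ  : 0  108  216  324
  Δ^2: 108  108  108
  Δ^3: 0  0
  Δ^4: 0
The second differences are constant (108) and nonzero, while all higher differences vanish, so the minimal degree is 2.

2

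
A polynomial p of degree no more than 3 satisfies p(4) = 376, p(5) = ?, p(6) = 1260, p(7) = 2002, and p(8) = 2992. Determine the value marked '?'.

730

On equispaced nodes a degree-3 polynomial has vanishing fourth forward difference, so
  p(4) - 4·p(5) + 6·p(6) - 4·p(7) + p(8) = 0.
Substituting the known values and solving for p(5):
  -4·p(5) = -2920
  p(5) = 730.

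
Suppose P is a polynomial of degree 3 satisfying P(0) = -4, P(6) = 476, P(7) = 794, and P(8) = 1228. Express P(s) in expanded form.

P(s) = 3s^3 - 5s^2 + 2s - 4

Using the Lagrange interpolation formula with nodes 0, 6, 7, 8:
  L_0(s) = (s - 6)(s - 7)(s - 8) / -336
  L_1(s) = s(s - 7)(s - 8) / 12
  L_2(s) = s(s - 6)(s - 8) / -7
  L_3(s) = s(s - 6)(s - 7) / 16
Then P(s) = -4·L_0(s) + 476·L_1(s) + 794·L_2(s) + 1228·L_3(s).
Expanding and collecting terms gives P(s) = 3s³ - 5s² + 2s - 4.
Check: P(7) = 794. ✓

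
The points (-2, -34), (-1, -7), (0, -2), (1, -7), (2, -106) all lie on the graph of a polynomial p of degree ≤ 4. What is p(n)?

Write p(n) = an^4 + bn^3 + cn^2 + dn + e. Substituting each data point gives a linear system:
  16a - 8b + 4c - 2d + e = -34
  a - b + c - d + e = -7
  e = -2
  a + b + c + d + e = -7
  16a + 8b + 4c + 2d + e = -106
Solving the system yields a = -4, b = -6, c = -1, d = 6, e = -2.
So p(n) = -4n^4 - 6n^3 - n^2 + 6n - 2.
Check: p(1) = -7. ✓

p(n) = -4n^4 - 6n^3 - n^2 + 6n - 2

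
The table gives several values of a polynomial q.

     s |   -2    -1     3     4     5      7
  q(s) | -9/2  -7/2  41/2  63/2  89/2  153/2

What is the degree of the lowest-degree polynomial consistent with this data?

2

Divided differences on the nodes -2, -1, 3, 4, 5, 7:
  order 0: -9/2  -7/2  41/2  63/2  89/2  153/2
  order 1: 1  6  11  13  16
  order 2: 1  1  1  1
  order 3: 0  0  0
  order 4: 0  0
  order 5: 0
The order-2 divided differences are all 1 (nonzero) and every higher order vanishes, so the data lies on a polynomial of degree exactly 2.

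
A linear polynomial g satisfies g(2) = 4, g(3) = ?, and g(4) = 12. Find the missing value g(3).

8

The 2 known points determine the degree-1 polynomial uniquely.
Write g(x) = ax + b. Substituting each data point gives a linear system:
  2a + b = 4
  4a + b = 12
Solving the system yields a = 4, b = -4.
So g(x) = 4x - 4.
Then g(3) = 8.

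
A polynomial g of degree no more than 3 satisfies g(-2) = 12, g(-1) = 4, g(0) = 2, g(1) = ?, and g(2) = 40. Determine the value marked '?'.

The 4 known points determine the degree-3 polynomial uniquely.
Write g(u) = au^3 + bu^2 + cu + d. Substituting each data point gives a linear system:
  -8a + 4b - 2c + d = 12
  -a + b - c + d = 4
  d = 2
  8a + 4b + 2c + d = 40
Solving the system yields a = 1, b = 6, c = 3, d = 2.
So g(u) = u³ + 6u² + 3u + 2.
Then g(1) = 12.

12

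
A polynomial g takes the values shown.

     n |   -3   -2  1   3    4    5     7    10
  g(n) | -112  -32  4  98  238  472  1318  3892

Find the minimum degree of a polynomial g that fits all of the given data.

3

Divided differences on the nodes -3, -2, 1, 3, 4, 5, 7, 10:
  order 0: -112  -32  4  98  238  472  1318  3892
  order 1: 80  12  47  140  234  423  858
  order 2: -17  7  31  47  63  87
  order 3: 4  4  4  4  4
  order 4: 0  0  0  0
  order 5: 0  0  0
  order 6: 0  0
  order 7: 0
The order-3 divided differences are all 4 (nonzero) and every higher order vanishes, so the data lies on a polynomial of degree exactly 3.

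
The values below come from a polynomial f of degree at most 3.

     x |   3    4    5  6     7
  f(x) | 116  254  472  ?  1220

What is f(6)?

The 4 known points determine the degree-3 polynomial uniquely.
Write f(x) = ax^3 + bx^2 + cx + d. Substituting each data point gives a linear system:
  27a + 9b + 3c + d = 116
  64a + 16b + 4c + d = 254
  125a + 25b + 5c + d = 472
  343a + 49b + 7c + d = 1220
Solving the system yields a = 3, b = 4, c = -1, d = 2.
So f(x) = 3x^3 + 4x^2 - x + 2.
Then f(6) = 788.

788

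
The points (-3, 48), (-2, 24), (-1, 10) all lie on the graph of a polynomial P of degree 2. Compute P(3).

Forward differences of the values at u = -3, -2, -1:
  P  : 48  24  10
  Δ  : -24  -14
  Δ^2: 10
The second differences are constant, confirming degree 2.
Interpolating (Newton forward form) and evaluating at u = 3 gives P(3) = 54.

54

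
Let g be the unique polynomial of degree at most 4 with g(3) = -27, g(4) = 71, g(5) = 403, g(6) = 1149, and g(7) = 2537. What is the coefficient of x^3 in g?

-6

Write g(x) = ax^4 + bx^3 + cx^2 + dx + e. Substituting each data point gives a linear system:
  81a + 27b + 9c + 3d + e = -27
  256a + 64b + 16c + 4d + e = 71
  625a + 125b + 25c + 5d + e = 403
  1296a + 216b + 36c + 6d + e = 1149
  2401a + 343b + 49c + 7d + e = 2537
Solving the system yields a = 2, b = -6, c = -5, d = 5, e = 3.
So g(x) = 2x^4 - 6x^3 - 5x^2 + 5x + 3.
The coefficient of x^3 is -6.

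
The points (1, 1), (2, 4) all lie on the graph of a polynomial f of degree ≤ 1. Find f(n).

Using the Lagrange interpolation formula with nodes 1, 2:
  L_0(n) = (n - 2) / -1
  L_1(n) = (n - 1) / 1
Then f(n) = 1·L_0(n) + 4·L_1(n).
Expanding and collecting terms gives f(n) = 3n - 2.
Check: f(2) = 4. ✓

f(n) = 3n - 2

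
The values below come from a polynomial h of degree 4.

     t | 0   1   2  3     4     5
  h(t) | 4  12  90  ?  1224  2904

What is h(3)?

406

The 5 known points determine the degree-4 polynomial uniquely.
Write h(t) = at^4 + bt^3 + ct^2 + dt + e. Substituting each data point gives a linear system:
  e = 4
  a + b + c + d + e = 12
  16a + 8b + 4c + 2d + e = 90
  256a + 64b + 16c + 4d + e = 1224
  625a + 125b + 25c + 5d + e = 2904
Solving the system yields a = 4, b = 4, c = -5, d = 5, e = 4.
So h(t) = 4t⁴ + 4t³ - 5t² + 5t + 4.
Then h(3) = 406.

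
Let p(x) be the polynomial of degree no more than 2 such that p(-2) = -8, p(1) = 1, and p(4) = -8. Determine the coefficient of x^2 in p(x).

Write p(x) = ax^2 + bx + c. Substituting each data point gives a linear system:
  4a - 2b + c = -8
  a + b + c = 1
  16a + 4b + c = -8
Solving the system yields a = -1, b = 2, c = 0.
So p(x) = -x² + 2x.
The leading coefficient is -1.

-1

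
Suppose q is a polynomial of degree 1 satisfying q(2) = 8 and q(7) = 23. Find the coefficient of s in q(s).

Write q(s) = as + b. Substituting each data point gives a linear system:
  2a + b = 8
  7a + b = 23
Solving the system yields a = 3, b = 2.
So q(s) = 3s + 2.
The leading coefficient is 3.

3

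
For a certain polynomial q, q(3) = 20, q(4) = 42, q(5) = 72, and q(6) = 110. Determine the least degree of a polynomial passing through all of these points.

2

Forward differences of the values at x = 3, 4, 5, 6:
  q  : 20  42  72  110
  Δ  : 22  30  38
  Δ^2: 8  8
  Δ^3: 0
The second differences are constant (8) and nonzero, while all higher differences vanish, so the minimal degree is 2.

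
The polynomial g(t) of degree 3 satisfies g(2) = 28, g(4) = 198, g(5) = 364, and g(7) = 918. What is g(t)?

g(t) = 2t^3 + 5t^2 - t - 6

Write g(t) = at^3 + bt^2 + ct + d. Substituting each data point gives a linear system:
  8a + 4b + 2c + d = 28
  64a + 16b + 4c + d = 198
  125a + 25b + 5c + d = 364
  343a + 49b + 7c + d = 918
Solving the system yields a = 2, b = 5, c = -1, d = -6.
So g(t) = 2t³ + 5t² - t - 6.
Check: g(4) = 198. ✓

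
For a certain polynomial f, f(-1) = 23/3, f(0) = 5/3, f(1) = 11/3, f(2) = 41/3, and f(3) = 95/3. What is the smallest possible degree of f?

2

Forward differences of the values at t = -1, 0, 1, 2, 3:
  f  : 23/3  5/3  11/3  41/3  95/3
  Δ  : -6  2  10  18
  Δ^2: 8  8  8
  Δ^3: 0  0
  Δ^4: 0
The second differences are constant (8) and nonzero, while all higher differences vanish, so the minimal degree is 2.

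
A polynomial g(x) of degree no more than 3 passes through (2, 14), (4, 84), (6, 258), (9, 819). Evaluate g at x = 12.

Write g(x) = ax^3 + bx^2 + cx + d. Substituting each data point gives a linear system:
  8a + 4b + 2c + d = 14
  64a + 16b + 4c + d = 84
  216a + 36b + 6c + d = 258
  729a + 81b + 9c + d = 819
Solving the system yields a = 1, b = 1, c = 1, d = 0.
So g(x) = x^3 + x^2 + x.
Then g(12) = 1884.

1884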